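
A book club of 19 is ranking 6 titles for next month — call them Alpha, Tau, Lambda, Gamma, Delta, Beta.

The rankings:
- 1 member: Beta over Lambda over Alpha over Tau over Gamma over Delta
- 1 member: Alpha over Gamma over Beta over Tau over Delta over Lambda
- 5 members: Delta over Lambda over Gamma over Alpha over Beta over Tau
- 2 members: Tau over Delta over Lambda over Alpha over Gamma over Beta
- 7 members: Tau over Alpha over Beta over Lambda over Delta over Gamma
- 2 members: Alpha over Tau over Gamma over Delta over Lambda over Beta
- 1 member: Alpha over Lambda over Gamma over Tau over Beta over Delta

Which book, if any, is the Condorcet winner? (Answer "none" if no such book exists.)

Alpha

Pairwise majorities:
Alpha vs Tau: 1+1+5+2+1 = 10 for Alpha, 9 for Tau — Alpha by 10–9.
Alpha vs Lambda: 1+7+2+1 = 11 for Alpha, 8 for Lambda — Alpha by 11–8.
Alpha vs Gamma: 14 to 5, Alpha.
Alpha vs Delta: Alpha is ranked higher on 1+1+7+2+1 = 12 ballots, Delta on 7. Alpha wins 12–7.
Alpha vs Beta: 1+5+2+7+2+1 = 18 for Alpha, 1 for Beta — Alpha by 18–1.
Tau vs Lambda: 12 to 7, Tau.
Tau vs Gamma: 12 to 7, Tau.
Tau vs Delta: Tau preferred on 1+1+2+7+2+1 = 14 ballots; Tau wins 14–5.
Tau vs Beta: 2+7+2+1 = 12 for Tau, 7 for Beta — Tau by 12–7.
Lambda vs Gamma: 1+5+2+7+1 = 16 for Lambda, 3 for Gamma — Lambda by 16–3.
Lambda vs Delta: Lambda preferred on 1+7+1 = 9 ballots; Delta wins 10–9.
Lambda vs Beta: 10 to 9, Lambda.
Gamma vs Delta: 1+1+2+1 = 5 for Gamma, 14 for Delta — Delta by 14–5.
Gamma vs Beta: 11 to 8, Gamma.
Delta vs Beta: 9 to 10, Beta.
Alpha beats each of Tau, Lambda, Gamma, Delta, Beta — Alpha is the Condorcet winner.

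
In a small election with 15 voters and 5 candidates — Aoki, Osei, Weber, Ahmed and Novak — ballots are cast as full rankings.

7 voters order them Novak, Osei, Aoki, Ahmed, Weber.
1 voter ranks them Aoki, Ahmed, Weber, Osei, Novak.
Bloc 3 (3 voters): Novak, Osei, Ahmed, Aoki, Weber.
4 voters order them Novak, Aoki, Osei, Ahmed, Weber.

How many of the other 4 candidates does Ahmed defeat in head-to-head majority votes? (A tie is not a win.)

1

Ahmed against each rival (15 voters):
Ahmed–Aoki: Aoki 12–3.
Ahmed vs Osei: Osei wins 14–1.
Ahmed vs Weber: Ahmed wins 15–0.
Ahmed vs Novak: 1 to 14, Novak.
Ahmed beats Weber; loses to Aoki, Osei, Novak — 1 pairwise win.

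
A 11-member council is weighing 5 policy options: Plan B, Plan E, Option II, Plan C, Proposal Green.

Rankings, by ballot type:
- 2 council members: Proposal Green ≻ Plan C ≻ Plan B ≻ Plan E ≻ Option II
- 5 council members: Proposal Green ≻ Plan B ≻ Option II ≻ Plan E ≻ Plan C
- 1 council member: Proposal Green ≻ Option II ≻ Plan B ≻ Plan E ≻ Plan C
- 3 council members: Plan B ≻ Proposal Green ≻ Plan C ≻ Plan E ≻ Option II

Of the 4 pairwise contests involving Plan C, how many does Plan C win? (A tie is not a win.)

0

Plan C against each rival (11 council members):
Plan C vs Plan B: 2 to 9, Plan B.
Plan C–Plan E: Plan E 6–5.
Plan C vs Option II: Plan C is ranked higher on 2+3 = 5 ballots, Option II on 6. Option II wins 6–5.
Plan C vs Proposal Green: Plan C is ranked higher on 0 ballots, Proposal Green on 11. Proposal Green wins 11–0.
Plan C beats no one; loses to Plan B, Plan E, Option II, Proposal Green — 0 pairwise wins.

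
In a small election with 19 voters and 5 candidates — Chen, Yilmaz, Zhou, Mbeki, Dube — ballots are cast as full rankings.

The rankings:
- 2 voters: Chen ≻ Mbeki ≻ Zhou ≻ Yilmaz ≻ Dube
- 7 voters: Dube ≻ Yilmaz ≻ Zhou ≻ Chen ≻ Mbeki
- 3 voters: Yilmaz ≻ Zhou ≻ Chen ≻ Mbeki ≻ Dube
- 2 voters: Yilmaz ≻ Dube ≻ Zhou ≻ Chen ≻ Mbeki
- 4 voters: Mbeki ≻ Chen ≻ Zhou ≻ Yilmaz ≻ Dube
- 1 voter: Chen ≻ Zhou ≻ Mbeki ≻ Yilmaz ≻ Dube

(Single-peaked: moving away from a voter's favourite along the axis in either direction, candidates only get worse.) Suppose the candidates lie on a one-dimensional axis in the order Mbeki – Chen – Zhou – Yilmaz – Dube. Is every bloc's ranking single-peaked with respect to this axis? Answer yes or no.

yes

Axis positions: Mbeki=1, Chen=2, Zhou=3, Yilmaz=4, Dube=5.
Bloc 1 (peak Chen at position 2): ranking walks positions 2-1-3-4-5, expanding outward from the peak — single-peaked.
Bloc 2 (peak Dube at position 5): ranking walks positions 5-4-3-2-1, expanding outward from the peak — single-peaked.
Bloc 3 (peak Yilmaz at position 4): ranking walks positions 4-3-2-1-5, expanding outward from the peak — single-peaked.
Bloc 4 (peak Yilmaz at position 4): ranking walks positions 4-5-3-2-1, expanding outward from the peak — single-peaked.
Bloc 5 (peak Mbeki at position 1): ranking walks positions 1-2-3-4-5, expanding outward from the peak — single-peaked.
Bloc 6 (peak Chen at position 2): ranking walks positions 2-3-1-4-5, expanding outward from the peak — single-peaked.
Every ranking is single-peaked on this axis.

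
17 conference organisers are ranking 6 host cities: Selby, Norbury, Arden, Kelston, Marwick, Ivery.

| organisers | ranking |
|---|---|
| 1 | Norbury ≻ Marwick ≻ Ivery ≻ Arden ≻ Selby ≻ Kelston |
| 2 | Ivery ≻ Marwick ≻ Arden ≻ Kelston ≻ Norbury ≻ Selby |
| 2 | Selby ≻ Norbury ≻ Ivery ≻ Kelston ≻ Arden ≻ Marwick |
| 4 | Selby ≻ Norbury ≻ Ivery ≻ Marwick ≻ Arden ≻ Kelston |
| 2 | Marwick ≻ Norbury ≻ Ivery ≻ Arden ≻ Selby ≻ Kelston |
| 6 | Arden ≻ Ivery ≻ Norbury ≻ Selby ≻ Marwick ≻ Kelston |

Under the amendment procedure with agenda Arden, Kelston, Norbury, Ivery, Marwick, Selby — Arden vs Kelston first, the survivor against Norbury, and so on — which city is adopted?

Round 1: Arden vs Kelston — 15–2, Arden advances.
Round 2: Arden vs Norbury — 8–9, Norbury advances.
Round 3: Norbury vs Ivery — 9–8, Norbury advances.
Round 4: Norbury vs Marwick — 13–4, Norbury advances.
Round 5: Norbury vs Selby — 11–6, Norbury advances.
The agenda winner is Norbury.

Norbury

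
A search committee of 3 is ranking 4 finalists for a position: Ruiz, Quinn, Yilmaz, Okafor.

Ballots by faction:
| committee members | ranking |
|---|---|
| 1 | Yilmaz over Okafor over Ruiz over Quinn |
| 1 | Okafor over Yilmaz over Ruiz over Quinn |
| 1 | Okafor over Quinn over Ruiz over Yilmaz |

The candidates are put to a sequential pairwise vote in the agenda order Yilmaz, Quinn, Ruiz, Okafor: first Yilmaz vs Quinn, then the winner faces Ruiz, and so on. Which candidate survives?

Okafor

Round 1: Yilmaz vs Quinn — 2–1, Yilmaz advances.
Round 2: Yilmaz vs Ruiz — 2–1, Yilmaz advances.
Round 3: Yilmaz vs Okafor — 1–2, Okafor advances.
The agenda winner is Okafor.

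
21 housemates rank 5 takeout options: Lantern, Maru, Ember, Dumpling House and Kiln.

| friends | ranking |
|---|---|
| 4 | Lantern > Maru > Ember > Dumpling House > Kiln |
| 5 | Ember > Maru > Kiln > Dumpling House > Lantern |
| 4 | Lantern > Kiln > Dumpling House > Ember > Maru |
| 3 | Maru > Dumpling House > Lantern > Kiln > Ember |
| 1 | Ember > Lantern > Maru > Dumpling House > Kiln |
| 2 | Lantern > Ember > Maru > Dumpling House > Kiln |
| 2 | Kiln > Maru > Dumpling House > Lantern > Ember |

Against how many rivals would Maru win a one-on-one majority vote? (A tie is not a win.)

Maru against each rival (21 friends):
Maru vs Lantern: 10 to 11, Lantern.
Maru–Ember: Ember 12–9.
Maru vs Dumpling House: Maru preferred on 4+5+3+1+2+2 = 17 ballots; Maru wins 17–4.
Maru vs Kiln: Maru, 15–6.
Maru beats Dumpling House, Kiln; loses to Lantern, Ember — 2 pairwise wins.

2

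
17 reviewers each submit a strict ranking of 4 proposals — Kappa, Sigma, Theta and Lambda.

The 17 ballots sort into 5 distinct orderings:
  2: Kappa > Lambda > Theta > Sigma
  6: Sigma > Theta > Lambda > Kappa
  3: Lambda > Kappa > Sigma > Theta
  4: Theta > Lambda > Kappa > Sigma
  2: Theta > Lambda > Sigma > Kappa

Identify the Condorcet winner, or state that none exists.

Check each pair by majority over 17 ballots:
Kappa vs Sigma: Kappa is ranked higher on 2+3+4 = 9 ballots, Sigma on 8. Kappa wins 9–8.
Kappa vs Theta: 5 to 12, Theta.
Kappa vs Lambda: Kappa is ranked higher on 2 ballots, Lambda on 15. Lambda wins 15–2.
Sigma vs Theta: 9 to 8, Sigma.
Sigma vs Lambda: Sigma is ranked higher on 6 ballots, Lambda on 11. Lambda wins 11–6.
Theta vs Lambda: 6+4+2 = 12 for Theta, 5 for Lambda — Theta by 12–5.
No project is unbeaten: Kappa loses to Theta; Sigma loses to Kappa; Theta loses to Sigma; Lambda loses to Theta. In particular Kappa > Sigma > Theta > Kappa is a majority cycle — no Condorcet winner exists.

none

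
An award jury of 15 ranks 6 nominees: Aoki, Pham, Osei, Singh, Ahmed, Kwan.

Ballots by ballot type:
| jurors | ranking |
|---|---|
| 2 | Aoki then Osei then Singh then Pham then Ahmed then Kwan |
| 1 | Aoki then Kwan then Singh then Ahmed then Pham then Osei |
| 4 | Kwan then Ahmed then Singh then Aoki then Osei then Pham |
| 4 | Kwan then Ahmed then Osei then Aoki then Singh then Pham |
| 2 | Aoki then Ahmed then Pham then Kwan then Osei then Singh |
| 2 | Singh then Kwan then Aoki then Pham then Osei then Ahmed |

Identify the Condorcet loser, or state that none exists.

Pham

Head-to-head results (15 jurors):
Aoki vs Pham: Aoki wins 15–0.
Aoki vs Osei: 11 to 4, Aoki.
Aoki vs Singh: Aoki, 9–6.
Aoki vs Ahmed: Aoki is ranked higher on 2+1+2+2 = 7 ballots, Ahmed on 8. Ahmed wins 8–7.
Aoki vs Kwan: 2+1+2 = 5 for Aoki, 10 for Kwan — Kwan by 10–5.
Pham vs Osei: Pham preferred on 1+2+2 = 5 ballots; Osei wins 10–5.
Pham vs Singh: Singh wins 13–2.
Pham vs Ahmed: Pham preferred on 2+2 = 4 ballots; Ahmed wins 11–4.
Pham vs Kwan: 4 to 11, Kwan.
Osei vs Singh: Osei wins 8–7.
Osei–Ahmed: Ahmed 11–4.
Osei vs Kwan: 2 to 13, Kwan.
Singh–Ahmed: Ahmed 10–5.
Singh–Kwan: Kwan 11–4.
Ahmed vs Kwan: Kwan wins 11–4.
Pham is beaten in every head-to-head and is the Condorcet loser.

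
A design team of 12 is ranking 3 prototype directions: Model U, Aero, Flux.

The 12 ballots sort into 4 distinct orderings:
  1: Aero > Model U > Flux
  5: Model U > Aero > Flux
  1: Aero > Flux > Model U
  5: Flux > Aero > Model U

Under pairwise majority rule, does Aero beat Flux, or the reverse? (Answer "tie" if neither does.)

Aero

Ballots ranking Aero above Flux: 1 + 5 + 1 = 7.
Ballots ranking Flux above Aero: 12 − 7 = 5.
Aero wins the head-to-head 7–5.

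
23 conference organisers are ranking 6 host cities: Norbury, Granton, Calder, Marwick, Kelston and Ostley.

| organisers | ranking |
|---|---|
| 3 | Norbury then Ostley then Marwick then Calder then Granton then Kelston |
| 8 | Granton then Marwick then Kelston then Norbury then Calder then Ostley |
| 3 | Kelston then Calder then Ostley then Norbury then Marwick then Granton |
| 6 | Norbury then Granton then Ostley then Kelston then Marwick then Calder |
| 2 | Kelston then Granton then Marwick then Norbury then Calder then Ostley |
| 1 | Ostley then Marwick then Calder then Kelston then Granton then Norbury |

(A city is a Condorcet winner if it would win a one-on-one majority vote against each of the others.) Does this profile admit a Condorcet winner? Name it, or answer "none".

none

Head-to-head results (23 organisers):
Norbury vs Granton: Norbury is ranked higher on 3+3+6 = 12 ballots, Granton on 11. Norbury wins 12–11.
Norbury vs Calder: 19 to 4, Norbury.
Norbury vs Marwick: 12 to 11, Norbury.
Norbury vs Kelston: Norbury is ranked higher on 3+6 = 9 ballots, Kelston on 14. Kelston wins 14–9.
Norbury vs Ostley: 19 to 4, Norbury.
Granton vs Calder: 16 to 7, Granton.
Granton vs Marwick: 16 to 7, Granton.
Granton vs Kelston: 17 to 6, Granton.
Granton vs Ostley: 8+6+2 = 16 for Granton, 7 for Ostley — Granton by 16–7.
Calder vs Marwick: 3 to 20, Marwick.
Calder vs Kelston: Calder is ranked higher on 3+1 = 4 ballots, Kelston on 19. Kelston wins 19–4.
Calder vs Ostley: 8+3+2 = 13 for Calder, 10 for Ostley — Calder by 13–10.
Marwick vs Kelston: Marwick preferred on 3+8+1 = 12 ballots; Marwick wins 12–11.
Marwick vs Ostley: Marwick preferred on 8+2 = 10 ballots; Ostley wins 13–10.
Kelston vs Ostley: Kelston is ranked higher on 8+3+2 = 13 ballots, Ostley on 10. Kelston wins 13–10.
No city is unbeaten: Norbury loses to Kelston; Granton loses to Norbury; Calder loses to Norbury; Marwick loses to Norbury; Kelston loses to Granton; Ostley loses to Norbury. In particular Norbury beats Granton beats Kelston beats Norbury is a majority cycle — no Condorcet winner exists.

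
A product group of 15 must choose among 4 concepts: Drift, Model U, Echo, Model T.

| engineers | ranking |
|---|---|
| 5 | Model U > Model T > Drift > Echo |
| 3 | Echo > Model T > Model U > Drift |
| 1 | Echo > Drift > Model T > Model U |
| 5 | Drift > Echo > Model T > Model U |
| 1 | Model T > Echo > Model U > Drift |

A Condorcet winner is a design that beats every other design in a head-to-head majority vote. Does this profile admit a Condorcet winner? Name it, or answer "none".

none

Head-to-head results (15 engineers):
Drift vs Model U: Model U wins 9–6.
Drift vs Echo: Drift, 10–5.
Drift–Model T: Model T 9–6.
Model U vs Echo: Echo, 10–5.
Model U vs Model T: Model T, 10–5.
Echo–Model T: Echo 9–6.
Each design drops at least one matchup (Drift loses to Model U; Model U loses to Echo; Echo loses to Drift; Model T loses to Echo); the cycle Drift → Echo → Model U → Drift rules out a Condorcet winner.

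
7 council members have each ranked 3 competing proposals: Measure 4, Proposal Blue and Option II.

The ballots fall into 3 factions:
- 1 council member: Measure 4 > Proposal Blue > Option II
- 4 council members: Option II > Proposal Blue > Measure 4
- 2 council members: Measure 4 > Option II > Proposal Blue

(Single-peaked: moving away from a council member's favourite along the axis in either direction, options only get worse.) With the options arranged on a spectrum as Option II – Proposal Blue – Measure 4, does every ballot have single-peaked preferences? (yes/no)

Axis positions: Option II=1, Proposal Blue=2, Measure 4=3.
Faction 1 (peak Measure 4 at position 3): ranking walks positions 3-2-1, expanding outward from the peak — single-peaked.
Faction 2 (peak Option II at position 1): ranking walks positions 1-2-3, expanding outward from the peak — single-peaked.
Faction 3: ranking walks positions 3-1-2; Option II is ranked above Proposal Blue even though Proposal Blue lies between Option II and the peak Measure 4 on the axis — preferences dip and rise again. Not single-peaked.
Faction 3 violates single-peakedness, so the profile is not single-peaked on this axis.

no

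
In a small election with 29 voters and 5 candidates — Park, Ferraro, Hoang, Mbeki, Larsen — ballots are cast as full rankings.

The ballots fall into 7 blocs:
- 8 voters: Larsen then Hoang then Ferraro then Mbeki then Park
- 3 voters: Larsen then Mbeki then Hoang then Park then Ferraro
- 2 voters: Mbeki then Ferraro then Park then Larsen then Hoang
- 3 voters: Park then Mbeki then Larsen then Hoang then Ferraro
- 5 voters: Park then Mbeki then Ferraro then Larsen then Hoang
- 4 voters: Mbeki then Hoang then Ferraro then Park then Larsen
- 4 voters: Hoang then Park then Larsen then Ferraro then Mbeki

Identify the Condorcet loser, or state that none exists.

Head-to-head results (29 voters):
Park–Ferraro: Park 15–14.
Park vs Hoang: Hoang, 19–10.
Park vs Mbeki: 12 to 17, Mbeki.
Park vs Larsen: Park preferred on 2+3+5+4+4 = 18 ballots; Park wins 18–11.
Ferraro–Hoang: Hoang 22–7.
Ferraro–Mbeki: Mbeki 17–12.
Ferraro vs Larsen: Larsen wins 18–11.
Hoang vs Mbeki: Mbeki, 17–12.
Hoang vs Larsen: 4+4 = 8 for Hoang, 21 for Larsen — Larsen by 21–8.
Mbeki vs Larsen: 14 to 15, Larsen.
Ferraro is beaten in every head-to-head and is the Condorcet loser.

Ferraro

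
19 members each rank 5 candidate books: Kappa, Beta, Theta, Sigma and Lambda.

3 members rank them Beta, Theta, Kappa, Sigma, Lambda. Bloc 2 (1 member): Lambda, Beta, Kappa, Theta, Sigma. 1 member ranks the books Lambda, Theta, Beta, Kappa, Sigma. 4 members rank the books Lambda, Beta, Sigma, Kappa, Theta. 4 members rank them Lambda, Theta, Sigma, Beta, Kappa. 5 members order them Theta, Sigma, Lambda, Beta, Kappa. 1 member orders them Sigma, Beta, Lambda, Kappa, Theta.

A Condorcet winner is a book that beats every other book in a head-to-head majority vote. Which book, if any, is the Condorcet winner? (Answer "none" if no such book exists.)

Head-to-head results (19 members):
Kappa–Beta: Beta 19–0.
Kappa vs Theta: Theta, 13–6.
Kappa vs Sigma: 3+1+1 = 5 for Kappa, 14 for Sigma — Sigma by 14–5.
Kappa vs Lambda: 3 for Kappa, 16 for Lambda — Lambda by 16–3.
Beta vs Theta: 3+1+4+1 = 9 for Beta, 10 for Theta — Theta by 10–9.
Beta vs Sigma: Sigma, 10–9.
Beta vs Lambda: Beta preferred on 3+1 = 4 ballots; Lambda wins 15–4.
Theta vs Sigma: Theta, 14–5.
Theta vs Lambda: Theta is ranked higher on 3+5 = 8 ballots, Lambda on 11. Lambda wins 11–8.
Sigma vs Lambda: Lambda wins 10–9.
Lambda wins every pairwise contest, so Lambda is the Condorcet winner.

Lambda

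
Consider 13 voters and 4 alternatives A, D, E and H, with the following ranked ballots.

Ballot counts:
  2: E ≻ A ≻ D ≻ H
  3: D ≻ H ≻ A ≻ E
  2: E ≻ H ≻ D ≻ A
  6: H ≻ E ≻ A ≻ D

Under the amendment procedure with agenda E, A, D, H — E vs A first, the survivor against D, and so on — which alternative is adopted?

H

Round 1: E vs A — 10–3, E advances.
Round 2: E vs D — 10–3, E advances.
Round 3: E vs H — 4–9, H advances.
H survives the agenda.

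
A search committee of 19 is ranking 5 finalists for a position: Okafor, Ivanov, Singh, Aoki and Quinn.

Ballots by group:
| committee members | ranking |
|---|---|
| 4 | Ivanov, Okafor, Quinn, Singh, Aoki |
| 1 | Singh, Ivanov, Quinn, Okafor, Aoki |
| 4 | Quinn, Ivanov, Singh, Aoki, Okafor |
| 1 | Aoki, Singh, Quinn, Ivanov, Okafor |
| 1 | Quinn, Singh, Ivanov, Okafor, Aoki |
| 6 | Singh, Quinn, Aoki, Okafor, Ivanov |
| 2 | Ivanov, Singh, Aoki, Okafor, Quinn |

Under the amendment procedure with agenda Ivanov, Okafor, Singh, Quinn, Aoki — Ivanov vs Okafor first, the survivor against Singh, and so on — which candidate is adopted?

Round 1: Ivanov vs Okafor — 13–6, Ivanov advances.
Round 2: Ivanov vs Singh — 10–9, Ivanov advances.
Round 3: Ivanov vs Quinn — 7–12, Quinn advances.
Round 4: Quinn vs Aoki — 16–3, Quinn advances.
The agenda winner is Quinn.

Quinn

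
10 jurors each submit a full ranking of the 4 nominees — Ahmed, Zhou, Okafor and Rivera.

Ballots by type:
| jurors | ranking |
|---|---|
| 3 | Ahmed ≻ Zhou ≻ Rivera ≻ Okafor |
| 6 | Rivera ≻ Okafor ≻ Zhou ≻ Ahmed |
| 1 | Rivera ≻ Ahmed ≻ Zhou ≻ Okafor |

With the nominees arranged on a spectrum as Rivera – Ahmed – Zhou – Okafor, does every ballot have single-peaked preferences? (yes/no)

no

Axis positions: Rivera=1, Ahmed=2, Zhou=3, Okafor=4.
Type 1 (peak Ahmed at position 2): ranking walks positions 2-3-1-4, expanding outward from the peak — single-peaked.
Type 2: ranking walks positions 1-4-3-2; Okafor is ranked above Ahmed even though Ahmed lies between Okafor and the peak Rivera on the axis — preferences dip and rise again. Not single-peaked.
Type 3 (peak Rivera at position 1): ranking walks positions 1-2-3-4, expanding outward from the peak — single-peaked.
Type 2 violates single-peakedness, so the profile is not single-peaked on this axis.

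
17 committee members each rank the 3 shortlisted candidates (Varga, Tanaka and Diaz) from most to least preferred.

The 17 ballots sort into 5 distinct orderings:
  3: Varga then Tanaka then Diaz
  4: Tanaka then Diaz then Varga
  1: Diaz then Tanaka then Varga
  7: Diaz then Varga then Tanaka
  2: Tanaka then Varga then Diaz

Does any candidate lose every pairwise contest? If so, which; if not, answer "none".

Pairwise majorities:
Varga vs Tanaka: Varga is ranked higher on 3+7 = 10 ballots, Tanaka on 7. Varga wins 10–7.
Varga vs Diaz: Diaz, 12–5.
Tanaka–Diaz: Tanaka 9–8.
Each candidate has at least one pairwise win (Varga beats Tanaka; Tanaka beats Diaz; Diaz beats Varga) — no Condorcet loser.

none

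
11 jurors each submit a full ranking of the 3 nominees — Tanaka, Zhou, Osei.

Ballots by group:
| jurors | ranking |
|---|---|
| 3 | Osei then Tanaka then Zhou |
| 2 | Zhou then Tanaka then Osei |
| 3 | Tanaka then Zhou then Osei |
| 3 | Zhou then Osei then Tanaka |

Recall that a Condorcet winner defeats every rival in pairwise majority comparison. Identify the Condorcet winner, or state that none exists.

none

Head-to-head results (11 jurors):
Tanaka vs Zhou: Tanaka is ranked higher on 3+3 = 6 ballots, Zhou on 5. Tanaka wins 6–5.
Tanaka–Osei: Osei 6–5.
Zhou–Osei: Zhou 8–3.
Every nominee loses at least once (Tanaka loses to Osei; Zhou loses to Tanaka; Osei loses to Zhou). The majority relation contains the cycle Tanaka beats Zhou beats Osei beats Tanaka, so there is no Condorcet winner.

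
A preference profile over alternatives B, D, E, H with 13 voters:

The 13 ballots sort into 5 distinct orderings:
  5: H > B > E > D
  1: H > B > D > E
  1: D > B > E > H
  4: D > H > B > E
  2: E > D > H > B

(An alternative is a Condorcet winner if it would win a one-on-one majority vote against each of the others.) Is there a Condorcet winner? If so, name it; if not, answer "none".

Check each pair by majority over 13 ballots:
B vs D: D, 7–6.
B vs E: B wins 11–2.
B–H: H 12–1.
D vs E: E, 7–6.
D vs H: D wins 7–6.
E vs H: H wins 10–3.
Every alternative loses at least once (B loses to D; D loses to E; E loses to B; H loses to D). The majority relation contains the cycle B > E > D > B, so there is no Condorcet winner.

none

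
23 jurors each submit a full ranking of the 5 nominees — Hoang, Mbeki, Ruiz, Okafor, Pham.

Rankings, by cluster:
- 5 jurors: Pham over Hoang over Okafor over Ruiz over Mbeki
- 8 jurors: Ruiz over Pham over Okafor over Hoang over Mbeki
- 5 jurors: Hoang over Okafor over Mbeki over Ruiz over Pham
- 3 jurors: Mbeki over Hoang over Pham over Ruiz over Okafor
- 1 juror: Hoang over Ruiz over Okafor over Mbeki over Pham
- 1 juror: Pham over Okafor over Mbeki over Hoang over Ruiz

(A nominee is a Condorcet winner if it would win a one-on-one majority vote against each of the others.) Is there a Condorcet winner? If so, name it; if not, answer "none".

none

Pairwise majorities:
Hoang vs Mbeki: Hoang, 19–4.
Hoang vs Ruiz: Hoang, 15–8.
Hoang–Okafor: Hoang 14–9.
Hoang vs Pham: Pham, 14–9.
Mbeki vs Ruiz: Ruiz, 14–9.
Mbeki vs Okafor: Okafor, 20–3.
Mbeki vs Pham: Pham wins 14–9.
Ruiz–Okafor: Ruiz 12–11.
Ruiz vs Pham: Ruiz wins 14–9.
Okafor–Pham: Pham 17–6.
Every nominee loses at least once (Hoang loses to Pham; Mbeki loses to Hoang; Ruiz loses to Hoang; Okafor loses to Hoang; Pham loses to Ruiz). The majority relation contains the cycle Hoang → Ruiz → Pham → Hoang, so there is no Condorcet winner.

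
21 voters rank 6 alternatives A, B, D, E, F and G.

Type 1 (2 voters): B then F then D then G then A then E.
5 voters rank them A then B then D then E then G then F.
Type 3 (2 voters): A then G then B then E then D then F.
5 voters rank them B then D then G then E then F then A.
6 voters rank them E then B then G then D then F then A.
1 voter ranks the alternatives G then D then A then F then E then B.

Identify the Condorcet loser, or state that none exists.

A

Pairwise majorities:
A vs B: B wins 13–8.
A vs D: 5+2 = 7 for A, 14 for D — D by 14–7.
A vs E: A is ranked higher on 2+5+2+1 = 10 ballots, E on 11. E wins 11–10.
A vs F: A is ranked higher on 5+2+1 = 8 ballots, F on 13. F wins 13–8.
A vs G: G, 14–7.
B vs D: B preferred on 2+5+2+5+6 = 20 ballots; B wins 20–1.
B vs E: B preferred on 2+5+2+5 = 14 ballots; B wins 14–7.
B vs F: B is ranked higher on 2+5+2+5+6 = 20 ballots, F on 1. B wins 20–1.
B vs G: B preferred on 2+5+5+6 = 18 ballots; B wins 18–3.
D vs E: 13 to 8, D.
D vs F: D, 19–2.
D vs G: D preferred on 2+5+5 = 12 ballots; D wins 12–9.
E vs F: E, 18–3.
E–G: E 11–10.
F vs G: F preferred on 2 ballots; G wins 19–2.
A is beaten in every head-to-head and is the Condorcet loser.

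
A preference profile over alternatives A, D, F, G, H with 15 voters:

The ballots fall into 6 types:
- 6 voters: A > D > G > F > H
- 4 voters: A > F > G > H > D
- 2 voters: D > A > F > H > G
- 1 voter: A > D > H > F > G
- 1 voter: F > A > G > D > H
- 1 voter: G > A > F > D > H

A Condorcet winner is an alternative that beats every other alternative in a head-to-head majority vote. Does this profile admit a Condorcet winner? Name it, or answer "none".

A

Head-to-head results (15 voters):
A vs D: A is ranked higher on 6+4+1+1+1 = 13 ballots, D on 2. A wins 13–2.
A vs F: A, 14–1.
A vs G: A preferred on 6+4+2+1+1 = 14 ballots; A wins 14–1.
A–H: A 15–0.
D vs F: D, 9–6.
D vs G: D wins 9–6.
D–H: D 11–4.
F vs G: F wins 8–7.
F–H: F 14–1.
G vs H: G wins 12–3.
A defeats every rival head-to-head and is the Condorcet winner.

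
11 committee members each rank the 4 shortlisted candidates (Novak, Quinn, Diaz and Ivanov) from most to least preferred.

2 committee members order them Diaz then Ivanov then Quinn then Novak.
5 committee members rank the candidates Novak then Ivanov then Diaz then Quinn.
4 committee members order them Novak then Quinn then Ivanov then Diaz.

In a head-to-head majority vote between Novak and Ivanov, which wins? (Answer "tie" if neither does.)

Ballots ranking Novak above Ivanov: 5 + 4 = 9.
Ballots ranking Ivanov above Novak: 11 − 9 = 2.
Novak wins the head-to-head 9–2.

Novak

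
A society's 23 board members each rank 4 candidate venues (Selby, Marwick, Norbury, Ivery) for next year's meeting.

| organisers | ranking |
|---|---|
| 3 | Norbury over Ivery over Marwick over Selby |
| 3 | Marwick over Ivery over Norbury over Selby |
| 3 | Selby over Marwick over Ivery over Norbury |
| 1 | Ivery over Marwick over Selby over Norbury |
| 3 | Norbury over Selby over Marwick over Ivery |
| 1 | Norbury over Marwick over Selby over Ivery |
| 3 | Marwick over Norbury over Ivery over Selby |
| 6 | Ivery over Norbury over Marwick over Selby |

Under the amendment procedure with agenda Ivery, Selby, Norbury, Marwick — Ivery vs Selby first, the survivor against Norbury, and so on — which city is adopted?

Round 1: Ivery vs Selby — 16–7, Ivery advances.
Round 2: Ivery vs Norbury — 13–10, Ivery advances.
Round 3: Ivery vs Marwick — 10–13, Marwick advances.
Marwick survives the agenda.

Marwick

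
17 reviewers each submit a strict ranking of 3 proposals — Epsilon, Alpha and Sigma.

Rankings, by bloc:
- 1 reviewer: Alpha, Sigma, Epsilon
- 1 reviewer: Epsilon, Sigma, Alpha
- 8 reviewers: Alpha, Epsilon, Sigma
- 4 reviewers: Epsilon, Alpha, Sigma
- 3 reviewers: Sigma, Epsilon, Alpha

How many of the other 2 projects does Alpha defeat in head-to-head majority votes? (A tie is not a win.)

2

Alpha against each rival (17 reviewers):
Alpha vs Epsilon: Alpha is ranked higher on 1+8 = 9 ballots, Epsilon on 8. Alpha wins 9–8.
Alpha–Sigma: Alpha 13–4.
Alpha beats Epsilon, Sigma — 2 pairwise wins.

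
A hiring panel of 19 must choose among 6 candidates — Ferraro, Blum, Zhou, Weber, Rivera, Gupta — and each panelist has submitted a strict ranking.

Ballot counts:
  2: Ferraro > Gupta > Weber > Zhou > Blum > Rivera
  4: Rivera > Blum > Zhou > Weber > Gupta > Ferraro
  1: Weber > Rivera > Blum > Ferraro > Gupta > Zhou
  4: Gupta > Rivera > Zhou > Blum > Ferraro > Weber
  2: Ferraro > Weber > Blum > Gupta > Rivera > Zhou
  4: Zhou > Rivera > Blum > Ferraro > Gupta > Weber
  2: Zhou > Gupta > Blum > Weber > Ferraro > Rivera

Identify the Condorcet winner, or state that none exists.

none

Head-to-head results (19 committee members):
Ferraro vs Blum: 4 to 15, Blum.
Ferraro vs Zhou: 2+1+2 = 5 for Ferraro, 14 for Zhou — Zhou by 14–5.
Ferraro vs Weber: 12 to 7, Ferraro.
Ferraro vs Rivera: Ferraro preferred on 2+2+2 = 6 ballots; Rivera wins 13–6.
Ferraro vs Gupta: 9 to 10, Gupta.
Blum vs Zhou: Blum preferred on 4+1+2 = 7 ballots; Zhou wins 12–7.
Blum vs Weber: 14 to 5, Blum.
Blum vs Rivera: 6 to 13, Rivera.
Blum vs Gupta: Blum is ranked higher on 4+1+2+4 = 11 ballots, Gupta on 8. Blum wins 11–8.
Zhou vs Weber: Zhou preferred on 4+4+4+2 = 14 ballots; Zhou wins 14–5.
Zhou vs Rivera: 2+4+2 = 8 for Zhou, 11 for Rivera — Rivera by 11–8.
Zhou vs Gupta: Zhou is ranked higher on 4+4+2 = 10 ballots, Gupta on 9. Zhou wins 10–9.
Weber vs Rivera: Weber is ranked higher on 2+1+2+2 = 7 ballots, Rivera on 12. Rivera wins 12–7.
Weber vs Gupta: Weber is ranked higher on 4+1+2 = 7 ballots, Gupta on 12. Gupta wins 12–7.
Rivera vs Gupta: Rivera is ranked higher on 4+1+4 = 9 ballots, Gupta on 10. Gupta wins 10–9.
Every candidate loses at least once (Ferraro loses to Blum; Blum loses to Zhou; Zhou loses to Rivera; Weber loses to Ferraro; Rivera loses to Gupta; Gupta loses to Blum). The majority relation contains the cycle Blum beats Gupta beats Rivera beats Blum, so there is no Condorcet winner.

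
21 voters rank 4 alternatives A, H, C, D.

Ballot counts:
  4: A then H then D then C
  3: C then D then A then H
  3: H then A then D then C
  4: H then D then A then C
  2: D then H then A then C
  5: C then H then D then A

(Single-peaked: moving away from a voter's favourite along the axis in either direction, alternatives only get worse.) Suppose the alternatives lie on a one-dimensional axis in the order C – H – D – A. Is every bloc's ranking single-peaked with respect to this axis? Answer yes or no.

Axis positions: C=1, H=2, D=3, A=4.
Bloc 1: ranking walks positions 4-2-3-1; H is ranked above D even though D lies between H and the peak A on the axis — preferences dip and rise again. Not single-peaked.
Bloc 2: ranking walks positions 1-3-4-2; D is ranked above H even though H lies between D and the peak C on the axis — preferences dip and rise again. Not single-peaked.
Bloc 3: ranking walks positions 2-4-3-1; A is ranked above D even though D lies between A and the peak H on the axis — preferences dip and rise again. Not single-peaked.
Bloc 4 (peak H at position 2): ranking walks positions 2-3-4-1, expanding outward from the peak — single-peaked.
Bloc 5 (peak D at position 3): ranking walks positions 3-2-4-1, expanding outward from the peak — single-peaked.
Bloc 6 (peak C at position 1): ranking walks positions 1-2-3-4, expanding outward from the peak — single-peaked.
Bloc 1 violates single-peakedness, so the profile is not single-peaked on this axis.

no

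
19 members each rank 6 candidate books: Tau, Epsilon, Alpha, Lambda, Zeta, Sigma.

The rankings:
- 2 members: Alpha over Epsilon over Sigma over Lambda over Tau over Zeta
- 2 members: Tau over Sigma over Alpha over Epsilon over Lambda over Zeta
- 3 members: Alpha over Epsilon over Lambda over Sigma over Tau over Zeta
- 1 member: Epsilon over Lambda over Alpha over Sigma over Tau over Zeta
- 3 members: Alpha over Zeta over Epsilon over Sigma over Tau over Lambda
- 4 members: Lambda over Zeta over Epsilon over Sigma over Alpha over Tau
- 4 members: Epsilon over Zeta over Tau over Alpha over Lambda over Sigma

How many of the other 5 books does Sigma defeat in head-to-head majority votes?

Sigma against each rival (19 members):
Sigma–Tau: Sigma 13–6.
Sigma vs Epsilon: 2 to 17, Epsilon.
Sigma vs Alpha: Sigma preferred on 2+4 = 6 ballots; Alpha wins 13–6.
Sigma vs Lambda: Lambda, 12–7.
Sigma vs Zeta: Zeta wins 11–8.
Sigma beats Tau; loses to Epsilon, Alpha, Lambda, Zeta — 1 pairwise win.

1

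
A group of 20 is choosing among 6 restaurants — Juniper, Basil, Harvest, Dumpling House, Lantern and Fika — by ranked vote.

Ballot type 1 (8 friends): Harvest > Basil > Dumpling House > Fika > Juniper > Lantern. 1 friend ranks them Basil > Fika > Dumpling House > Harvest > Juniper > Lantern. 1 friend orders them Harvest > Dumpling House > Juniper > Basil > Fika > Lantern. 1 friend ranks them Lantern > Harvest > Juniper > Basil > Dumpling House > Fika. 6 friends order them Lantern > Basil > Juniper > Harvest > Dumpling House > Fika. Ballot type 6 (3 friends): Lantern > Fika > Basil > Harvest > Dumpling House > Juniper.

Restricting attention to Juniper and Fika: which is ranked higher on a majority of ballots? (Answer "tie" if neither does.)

Ballots ranking Juniper above Fika: 1 + 1 + 6 = 8.
Ballots ranking Fika above Juniper: 20 − 8 = 12.
Fika wins the head-to-head 12–8.

Fika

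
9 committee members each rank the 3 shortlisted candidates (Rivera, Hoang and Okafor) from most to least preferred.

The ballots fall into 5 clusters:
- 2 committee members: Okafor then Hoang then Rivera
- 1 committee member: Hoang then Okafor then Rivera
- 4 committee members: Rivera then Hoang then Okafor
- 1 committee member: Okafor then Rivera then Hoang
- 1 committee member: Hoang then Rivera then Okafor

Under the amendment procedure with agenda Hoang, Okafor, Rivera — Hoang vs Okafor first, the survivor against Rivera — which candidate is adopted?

Round 1: Hoang vs Okafor — 6–3, Hoang advances.
Round 2: Hoang vs Rivera — 4–5, Rivera advances.
Rivera survives the agenda.

Rivera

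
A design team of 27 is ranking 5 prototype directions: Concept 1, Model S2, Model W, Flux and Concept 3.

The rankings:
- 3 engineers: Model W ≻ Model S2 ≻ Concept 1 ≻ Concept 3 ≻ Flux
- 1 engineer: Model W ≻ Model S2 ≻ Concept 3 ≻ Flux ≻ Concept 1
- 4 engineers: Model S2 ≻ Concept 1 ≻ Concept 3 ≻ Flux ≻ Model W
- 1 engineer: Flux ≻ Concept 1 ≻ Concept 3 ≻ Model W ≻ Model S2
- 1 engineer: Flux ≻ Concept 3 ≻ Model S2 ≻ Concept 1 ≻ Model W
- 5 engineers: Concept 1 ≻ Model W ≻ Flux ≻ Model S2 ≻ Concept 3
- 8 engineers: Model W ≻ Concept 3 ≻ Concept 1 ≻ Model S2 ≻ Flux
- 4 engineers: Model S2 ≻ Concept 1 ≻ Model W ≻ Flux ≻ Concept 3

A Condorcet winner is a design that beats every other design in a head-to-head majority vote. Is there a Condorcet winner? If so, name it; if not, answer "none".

Head-to-head results (27 engineers):
Concept 1 vs Model S2: Concept 1 wins 14–13.
Concept 1–Model W: Concept 1 15–12.
Concept 1 vs Flux: Concept 1, 24–3.
Concept 1 vs Concept 3: Concept 1, 17–10.
Model S2–Model W: Model W 18–9.
Model S2 vs Flux: Model S2, 20–7.
Model S2–Concept 3: Model S2 17–10.
Model W–Flux: Model W 21–6.
Model W vs Concept 3: Model W, 21–6.
Flux vs Concept 3: Concept 3, 16–11.
Concept 1 defeats every rival head-to-head and is the Condorcet winner.

Concept 1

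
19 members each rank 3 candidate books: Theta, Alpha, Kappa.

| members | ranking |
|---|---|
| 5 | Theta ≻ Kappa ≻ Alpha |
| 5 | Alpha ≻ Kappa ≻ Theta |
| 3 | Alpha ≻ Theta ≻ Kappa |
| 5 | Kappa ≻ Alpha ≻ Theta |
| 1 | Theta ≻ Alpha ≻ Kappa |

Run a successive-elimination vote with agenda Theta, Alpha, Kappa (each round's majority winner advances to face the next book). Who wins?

Round 1: Theta vs Alpha — 6–13, Alpha advances.
Round 2: Alpha vs Kappa — 9–10, Kappa advances.
The agenda winner is Kappa.

Kappa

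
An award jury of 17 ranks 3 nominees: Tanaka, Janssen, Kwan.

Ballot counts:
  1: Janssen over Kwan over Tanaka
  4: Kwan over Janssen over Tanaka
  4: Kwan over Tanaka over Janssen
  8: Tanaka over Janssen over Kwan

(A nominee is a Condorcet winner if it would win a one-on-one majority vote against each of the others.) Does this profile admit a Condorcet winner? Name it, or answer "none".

Head-to-head results (17 jurors):
Tanaka vs Janssen: Tanaka, 12–5.
Tanaka vs Kwan: Tanaka preferred on 8 ballots; Kwan wins 9–8.
Janssen vs Kwan: 1+8 = 9 for Janssen, 8 for Kwan — Janssen by 9–8.
Every nominee loses at least once (Tanaka loses to Kwan; Janssen loses to Tanaka; Kwan loses to Janssen). The majority relation contains the cycle Tanaka beats Janssen beats Kwan beats Tanaka, so there is no Condorcet winner.

none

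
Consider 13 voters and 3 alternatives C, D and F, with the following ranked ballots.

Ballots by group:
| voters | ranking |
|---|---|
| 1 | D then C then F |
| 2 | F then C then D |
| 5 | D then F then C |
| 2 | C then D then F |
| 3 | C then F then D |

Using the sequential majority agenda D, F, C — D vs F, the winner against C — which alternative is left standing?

Round 1: D vs F — 8–5, D advances.
Round 2: D vs C — 6–7, C advances.
The agenda winner is C.

C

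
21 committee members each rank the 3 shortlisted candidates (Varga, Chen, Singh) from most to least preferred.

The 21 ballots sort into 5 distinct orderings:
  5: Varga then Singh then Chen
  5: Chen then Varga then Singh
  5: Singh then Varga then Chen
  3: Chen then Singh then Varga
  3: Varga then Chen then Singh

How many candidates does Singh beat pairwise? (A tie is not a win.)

Singh against each rival (21 committee members):
Singh vs Varga: Varga, 13–8.
Singh vs Chen: Singh preferred on 5+5 = 10 ballots; Chen wins 11–10.
Singh beats no one; loses to Varga, Chen — 0 pairwise wins.

0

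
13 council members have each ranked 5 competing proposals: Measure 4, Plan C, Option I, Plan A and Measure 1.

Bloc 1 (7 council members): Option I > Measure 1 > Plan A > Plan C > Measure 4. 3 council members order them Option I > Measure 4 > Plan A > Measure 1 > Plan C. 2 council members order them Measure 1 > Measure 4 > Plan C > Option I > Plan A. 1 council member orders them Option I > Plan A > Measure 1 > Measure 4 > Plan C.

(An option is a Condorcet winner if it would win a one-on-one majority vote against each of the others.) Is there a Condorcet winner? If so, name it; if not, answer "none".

Option I

Check each pair by majority over 13 ballots:
Measure 4 vs Plan C: Measure 4 is ranked higher on 3+2+1 = 6 ballots, Plan C on 7. Plan C wins 7–6.
Measure 4 vs Option I: 2 for Measure 4, 11 for Option I — Option I by 11–2.
Measure 4 vs Plan A: Plan A, 8–5.
Measure 4 vs Measure 1: 3 for Measure 4, 10 for Measure 1 — Measure 1 by 10–3.
Plan C vs Option I: 2 for Plan C, 11 for Option I — Option I by 11–2.
Plan C vs Plan A: Plan A, 11–2.
Plan C vs Measure 1: Measure 1 wins 13–0.
Option I vs Plan A: Option I, 13–0.
Option I vs Measure 1: Option I, 11–2.
Plan A vs Measure 1: Plan A preferred on 3+1 = 4 ballots; Measure 1 wins 9–4.
Option I beats each of Measure 4, Plan C, Plan A, Measure 1 — Option I is the Condorcet winner.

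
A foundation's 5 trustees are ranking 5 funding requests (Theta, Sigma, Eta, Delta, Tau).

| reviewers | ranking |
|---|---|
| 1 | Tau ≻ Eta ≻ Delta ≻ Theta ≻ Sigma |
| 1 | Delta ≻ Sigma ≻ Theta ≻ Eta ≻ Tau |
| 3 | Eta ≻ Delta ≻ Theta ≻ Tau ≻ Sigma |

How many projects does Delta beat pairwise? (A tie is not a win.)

Delta against each rival (5 reviewers):
Delta vs Theta: Delta, 5–0.
Delta vs Sigma: Delta wins 5–0.
Delta vs Eta: 1 to 4, Eta.
Delta vs Tau: Delta wins 4–1.
Delta beats Theta, Sigma, Tau; loses to Eta — 3 pairwise wins.

3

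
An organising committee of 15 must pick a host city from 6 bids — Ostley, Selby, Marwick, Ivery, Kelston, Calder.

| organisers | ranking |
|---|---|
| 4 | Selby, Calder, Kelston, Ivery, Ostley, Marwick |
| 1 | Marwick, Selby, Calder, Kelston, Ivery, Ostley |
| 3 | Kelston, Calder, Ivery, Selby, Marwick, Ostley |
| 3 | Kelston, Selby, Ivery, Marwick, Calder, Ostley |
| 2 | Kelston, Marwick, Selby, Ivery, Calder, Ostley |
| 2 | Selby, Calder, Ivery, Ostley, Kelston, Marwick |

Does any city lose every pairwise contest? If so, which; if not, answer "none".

Pairwise majorities:
Ostley vs Selby: 0 to 15, Selby.
Ostley vs Marwick: 4+2 = 6 for Ostley, 9 for Marwick — Marwick by 9–6.
Ostley vs Ivery: 0 for Ostley, 15 for Ivery — Ivery by 15–0.
Ostley–Kelston: Kelston 13–2.
Ostley vs Calder: 0 for Ostley, 15 for Calder — Calder by 15–0.
Selby vs Marwick: Selby preferred on 4+3+3+2 = 12 ballots; Selby wins 12–3.
Selby vs Ivery: 4+1+3+2+2 = 12 for Selby, 3 for Ivery — Selby by 12–3.
Selby vs Kelston: Kelston, 8–7.
Selby–Calder: Selby 12–3.
Marwick–Ivery: Ivery 12–3.
Marwick vs Kelston: Kelston, 14–1.
Marwick vs Calder: Calder wins 9–6.
Ivery vs Kelston: Ivery preferred on 2 ballots; Kelston wins 13–2.
Ivery vs Calder: 5 to 10, Calder.
Kelston–Calder: Kelston 8–7.
Ostley is beaten in every head-to-head and is the Condorcet loser.

Ostley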